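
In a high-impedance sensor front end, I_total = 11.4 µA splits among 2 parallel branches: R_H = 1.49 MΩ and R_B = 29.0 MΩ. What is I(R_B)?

For two parallel branches, I_k = I_total · (other R)/(sum of R).
I(R_B) = 11.4 × 1.49/(1.49 + 29.0) = 11.4 × 0.04887 = 0.5571 µA.

I ≈ 0.557 µA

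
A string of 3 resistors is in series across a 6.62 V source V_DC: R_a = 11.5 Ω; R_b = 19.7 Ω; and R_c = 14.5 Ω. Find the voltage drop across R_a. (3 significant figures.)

V ≈ 1.67 V

Total series resistance ΣR = 11.5 + 19.7 + 14.5 = 45.70 Ω.
By the voltage-divider rule, V = 6.62 × 11.50/45.70 = 1.666 V.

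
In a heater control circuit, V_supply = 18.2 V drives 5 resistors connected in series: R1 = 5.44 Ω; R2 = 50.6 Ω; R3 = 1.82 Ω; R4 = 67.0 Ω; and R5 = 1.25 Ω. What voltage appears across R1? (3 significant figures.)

Series total: ΣR = 5.44 + 50.6 + 1.82 + 67.0 + 1.25 = 126.1 Ω.
Voltage divider: V = V_supply · (5.440 / 126.1) = 18.2 × 0.04314 = 0.7851 V.

V ≈ 0.785 V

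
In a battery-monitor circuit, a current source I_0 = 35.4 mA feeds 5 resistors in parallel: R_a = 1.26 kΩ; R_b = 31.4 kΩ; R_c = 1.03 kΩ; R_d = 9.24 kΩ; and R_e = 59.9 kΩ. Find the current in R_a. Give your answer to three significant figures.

Conductances: ΣG = 1/1.26 + 1/31.4 + 1/1.03 + 1/9.24 + 1/59.9 = 1.921 (1/kΩ).
By the current-divider rule, I = I_0 · G_k/ΣG = 35.4 × 0.4131 = 14.62 mA.

I ≈ 14.6 mA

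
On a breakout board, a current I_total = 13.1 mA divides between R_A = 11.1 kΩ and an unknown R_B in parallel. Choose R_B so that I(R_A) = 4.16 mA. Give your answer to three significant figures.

In a two-way split, I_A/I_total = R_B/(R_A + R_B).
4.16/13.1 = R_B/(R_A + R_B) → R_B = R_A · (0.3176)/(1 − 0.3176) = 11.1 × 0.4653 = 5.165 kΩ.

R_B ≈ 5.17 kΩ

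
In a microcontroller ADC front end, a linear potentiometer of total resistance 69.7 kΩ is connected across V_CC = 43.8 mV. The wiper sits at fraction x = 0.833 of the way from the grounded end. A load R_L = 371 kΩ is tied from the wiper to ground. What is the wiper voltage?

Split the track: R_lower = x·R_p = 58.06 kΩ, R_upper = (1−x)·R_p = 11.64 kΩ.
(x·R_p) ‖ R_L = 50.20 kΩ.
Loaded-divider output: V_out = 43.8 × 0.8118 = 35.56 mV.
(Unloaded: V_out = x·V_CC = 36.5 mV.)

V_out ≈ 35.6 mV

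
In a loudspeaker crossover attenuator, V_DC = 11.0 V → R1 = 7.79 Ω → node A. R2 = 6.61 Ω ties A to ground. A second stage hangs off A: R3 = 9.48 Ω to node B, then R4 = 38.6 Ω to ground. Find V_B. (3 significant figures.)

The second stage (R3 + R4 = 48.08 Ω) loads node A in parallel with R2.
R2 ‖ (R3+R4) = 5.811 Ω.
V_A = 11.0 × 5.811/(7.79 + 5.811) = 4.700 V.
Then the unloaded second divider: V_B = V_A × R4/(R3+R4) = 4.700 × 0.8028 = 3.773 V.

V_B ≈ 3.77 V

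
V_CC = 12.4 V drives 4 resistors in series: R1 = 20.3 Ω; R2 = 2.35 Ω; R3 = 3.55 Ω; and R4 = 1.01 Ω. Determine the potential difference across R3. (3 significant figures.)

V ≈ 1.62 V

Series total: ΣR = 20.3 + 2.35 + 3.55 + 1.01 = 27.21 Ω.
By the voltage-divider rule, V = 12.4 × 3.550/27.21 = 1.618 V.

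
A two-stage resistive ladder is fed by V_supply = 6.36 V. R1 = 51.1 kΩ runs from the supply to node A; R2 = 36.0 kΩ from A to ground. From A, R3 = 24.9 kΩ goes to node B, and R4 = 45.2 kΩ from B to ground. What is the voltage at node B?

V_B ≈ 1.30 V

The second stage (R3 + R4 = 70.10 kΩ) loads node A in parallel with R2.
Effective lower resistance at A: R2 ‖ 70.10 = 23.79 kΩ.
V_A = 6.36 × 23.79/(51.1 + 23.79) = 2.020 V.
Stage 2 is unloaded, so V_B = V_A · R4/(R3+R4) = 2.020 × 45.2/70.10 = 1.303 V.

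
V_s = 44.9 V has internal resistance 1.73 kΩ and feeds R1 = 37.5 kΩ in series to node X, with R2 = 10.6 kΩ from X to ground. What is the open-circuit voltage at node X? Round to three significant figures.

V_th ≈ 9.55 V

R1' = 1.73 + 37.5 = 39.23 kΩ (source resistance + R1).
V_th is the unloaded tap voltage: V_s · R2/(R1'+R2) = 44.9 × 0.2127 = 9.551 V.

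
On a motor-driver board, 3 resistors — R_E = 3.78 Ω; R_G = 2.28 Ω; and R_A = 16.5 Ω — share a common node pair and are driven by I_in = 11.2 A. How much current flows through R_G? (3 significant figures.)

I ≈ 6.43 A

Conductances: ΣG = 1/3.78 + 1/2.28 + 1/16.5 = 0.7638 (1/Ω).
Current divider: I(R_G) = I_in · G_k/ΣG = 11.2 × (0.4386/0.7638) = 11.2 × 0.5743 = 6.432 A.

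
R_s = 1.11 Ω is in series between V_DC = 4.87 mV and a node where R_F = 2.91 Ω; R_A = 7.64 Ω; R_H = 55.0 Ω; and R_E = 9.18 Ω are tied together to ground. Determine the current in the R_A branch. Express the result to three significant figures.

I ≈ 0.382 mA

Parallel bank: R_p = 1/(1/2.91 + 1/7.64 + 1/55.0 + 1/9.18) = 1.662 Ω.
V_A = 4.87 × 1.662/2.772 = 2.920 mV.
I(R_A) = V_A / R_A = 2.920/7.64 = 0.3822 mA.
(Check via current divider: I_total = 1.757 mA; share G_k/ΣG = 0.2176 → same result.)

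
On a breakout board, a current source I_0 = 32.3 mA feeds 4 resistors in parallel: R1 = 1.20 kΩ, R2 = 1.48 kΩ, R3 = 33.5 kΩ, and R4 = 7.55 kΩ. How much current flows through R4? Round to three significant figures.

I ≈ 2.56 mA

Conductances: ΣG = 1/1.20 + 1/1.48 + 1/33.5 + 1/7.55 = 1.671 (1/kΩ).
R4 takes the fraction G_k/ΣG = 0.1325/1.671 = 0.07925, so I = 32.3 × 0.07925 = 2.560 mA.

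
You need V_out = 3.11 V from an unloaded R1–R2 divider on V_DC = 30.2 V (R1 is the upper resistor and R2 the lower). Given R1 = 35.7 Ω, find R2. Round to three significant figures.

The divider ratio is R2/(R1+R2) = 3.11/30.2 = 0.1030.
So R2 = R1 · V_out/(V_DC − V_out) = 35.7 × 3.11/(30.2 − 3.11) = 35.7 × 0.1148 = 4.098 Ω.

R2 ≈ 4.10 Ω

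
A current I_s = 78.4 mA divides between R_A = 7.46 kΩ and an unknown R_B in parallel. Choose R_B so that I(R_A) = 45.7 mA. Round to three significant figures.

R_B ≈ 10.4 kΩ

The fraction through R_A equals R_B/(R_A+R_B).
45.7/78.4 = R_B/(R_A + R_B) → R_B = R_A · (0.5829)/(1 − 0.5829) = 7.46 × 1.398 = 10.43 kΩ.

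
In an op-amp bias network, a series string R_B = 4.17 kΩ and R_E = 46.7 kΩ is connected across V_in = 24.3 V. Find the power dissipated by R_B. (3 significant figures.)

P ≈ 0.952 mW

Series current I = V_in/ΣR = 24.3/50.87 = 0.4777 mA.
V(R_B) = I·R = 1.992 V; P = V·I = 1.992 × 0.4777 = 0.9515 mW.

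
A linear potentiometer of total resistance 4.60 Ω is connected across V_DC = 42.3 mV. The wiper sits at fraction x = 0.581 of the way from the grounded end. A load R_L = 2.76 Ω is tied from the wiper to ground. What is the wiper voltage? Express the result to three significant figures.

Lower segment x·R_p = 2.673 Ω; upper segment (1−x)·R_p = 1.927 Ω.
(x·R_p) ‖ R_L = 1.358 Ω.
Then V_out = V_DC · 1.358/(1.927 + 1.358) = 17.48 mV.

V_out ≈ 17.5 mV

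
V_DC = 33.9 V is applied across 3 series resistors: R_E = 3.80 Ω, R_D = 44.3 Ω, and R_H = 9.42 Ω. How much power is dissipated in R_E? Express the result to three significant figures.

ΣR = 57.52 Ω → I = 33.9/57.52 = 0.5894 A.
P = I²R = 0.3473 × 3.80 = 1.320 W.

P ≈ 1.32 W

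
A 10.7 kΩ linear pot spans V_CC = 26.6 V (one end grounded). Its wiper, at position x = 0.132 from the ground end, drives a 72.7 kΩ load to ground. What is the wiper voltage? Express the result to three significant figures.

Split the track: R_lower = x·R_p = 1.412 kΩ, R_upper = (1−x)·R_p = 9.288 kΩ.
(x·R_p) ‖ R_L = 1.385 kΩ.
V_out = 26.6 × 1.385/(9.288 + 1.385) = 3.453 V.

V_out ≈ 3.45 V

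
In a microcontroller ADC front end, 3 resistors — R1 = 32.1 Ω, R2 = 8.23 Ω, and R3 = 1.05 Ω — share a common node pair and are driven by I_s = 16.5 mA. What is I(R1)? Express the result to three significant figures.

Conductances: ΣG = 1/32.1 + 1/8.23 + 1/1.05 = 1.105 (1/Ω).
Current divider: I(R1) = I_s · G_k/ΣG = 16.5 × (0.03115/1.105) = 16.5 × 0.02819 = 0.4652 mA.

I ≈ 0.465 mA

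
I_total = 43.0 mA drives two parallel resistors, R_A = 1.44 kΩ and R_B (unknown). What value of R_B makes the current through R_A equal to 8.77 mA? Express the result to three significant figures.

R_B ≈ 0.369 kΩ

The fraction through R_A equals R_B/(R_A+R_B).
With f = 0.2040, R_B = R_A · f/(1−f) = 1.44 × 0.2562 = 0.3689 kΩ.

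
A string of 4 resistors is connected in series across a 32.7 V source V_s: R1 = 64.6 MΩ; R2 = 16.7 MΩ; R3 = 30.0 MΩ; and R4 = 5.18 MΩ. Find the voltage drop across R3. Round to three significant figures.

Series total: ΣR = 64.6 + 16.7 + 30.0 + 5.18 = 116.5 MΩ.
V = V_s · R/ΣR = 32.7 × 0.2576 = 8.422 V.

V ≈ 8.42 V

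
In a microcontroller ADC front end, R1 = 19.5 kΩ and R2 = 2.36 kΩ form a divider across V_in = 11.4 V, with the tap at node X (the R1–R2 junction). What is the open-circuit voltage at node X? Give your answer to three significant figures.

V_th ≈ 1.23 V

V_th is the unloaded tap voltage: V_in · R2/(R1+R2) = 11.4 × 0.1080 = 1.231 V.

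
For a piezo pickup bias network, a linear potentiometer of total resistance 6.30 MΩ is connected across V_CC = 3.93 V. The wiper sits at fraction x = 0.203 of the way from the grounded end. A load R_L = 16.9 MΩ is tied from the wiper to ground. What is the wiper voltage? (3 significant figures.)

V_out ≈ 0.752 V

The pot divides into 5.021 MΩ above the wiper and 1.279 MΩ below.
R_L loads the lower segment: effective lower R = 1.189 MΩ.
V_out = 3.93 × 1.189/(5.021 + 1.189) = 0.7524 V.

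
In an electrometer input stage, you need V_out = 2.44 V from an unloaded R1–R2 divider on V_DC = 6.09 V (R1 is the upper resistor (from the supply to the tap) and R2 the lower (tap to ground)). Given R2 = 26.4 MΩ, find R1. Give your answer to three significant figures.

Required fraction k = V_out/V_DC = 0.4007.
So R1 = R2 · (V_DC/V_out − 1) = 26.4 × (6.09/2.44 − 1) = 26.4 × 1.496 = 39.49 MΩ.

R1 ≈ 39.5 MΩ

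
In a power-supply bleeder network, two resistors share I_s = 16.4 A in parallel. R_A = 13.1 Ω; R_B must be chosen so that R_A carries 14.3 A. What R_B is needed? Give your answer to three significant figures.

Two-branch current divider: I_A = I_s · R_B/(R_A + R_B).
With f = 0.8720, R_B = R_A · f/(1−f) = 13.1 × 6.810 = 89.20 Ω.

R_B ≈ 89.2 Ω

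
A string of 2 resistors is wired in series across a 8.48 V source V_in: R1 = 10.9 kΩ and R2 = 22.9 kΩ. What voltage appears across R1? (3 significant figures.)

V ≈ 2.73 V

Series total: ΣR = 10.9 + 22.9 = 33.80 kΩ.
By the voltage-divider rule, V = 8.48 × 10.90/33.80 = 2.735 V.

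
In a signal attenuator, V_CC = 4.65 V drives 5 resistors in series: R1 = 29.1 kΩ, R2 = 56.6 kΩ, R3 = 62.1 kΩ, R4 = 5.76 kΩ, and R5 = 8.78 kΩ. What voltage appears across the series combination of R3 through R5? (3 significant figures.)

Series total: ΣR = 29.1 + 56.6 + 62.1 + 5.76 + 8.78 = 162.3 kΩ.
R_{R3..R5} = 62.1 + 5.76 + 8.78 = 76.64 kΩ.
By the voltage-divider rule, V = 4.65 × 76.64/162.3 = 2.195 V.

V ≈ 2.20 V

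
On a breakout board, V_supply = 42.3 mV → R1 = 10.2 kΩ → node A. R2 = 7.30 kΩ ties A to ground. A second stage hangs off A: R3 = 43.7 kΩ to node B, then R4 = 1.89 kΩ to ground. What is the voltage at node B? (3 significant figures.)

The second stage (R3 + R4 = 45.59 kΩ) loads node A in parallel with R2.
R2 ‖ (R3+R4) = 6.292 kΩ.
So V_A = 42.3 × 0.3815 = 16.14 mV.
Stage 2 is unloaded, so V_B = V_A · R4/(R3+R4) = 16.14 × 1.89/45.59 = 0.6691 mV.

V_B ≈ 0.669 mV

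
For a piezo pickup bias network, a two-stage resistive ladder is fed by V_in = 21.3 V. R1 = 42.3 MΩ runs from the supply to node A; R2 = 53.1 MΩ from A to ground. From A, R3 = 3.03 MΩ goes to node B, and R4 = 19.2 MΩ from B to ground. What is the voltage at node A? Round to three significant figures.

V_A ≈ 5.76 V

Node A sees R2 in parallel with the series input of stage 2, R3 + R4 = 22.23 MΩ.
Effective lower resistance at A: R2 ‖ 22.23 = 15.67 MΩ.
First divider: V_A = V_in · 15.67/(42.3 + 15.67) = 5.758 V.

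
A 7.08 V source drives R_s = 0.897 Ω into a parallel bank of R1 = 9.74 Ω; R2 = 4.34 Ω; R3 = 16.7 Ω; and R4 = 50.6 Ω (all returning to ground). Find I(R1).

I ≈ 0.530 A

Parallel bank: R_p = 1/(1/9.74 + 1/4.34 + 1/16.7 + 1/50.6) = 2.423 Ω.
V_A = 7.08 × 2.423/3.320 = 5.167 V.
I(R1) = V_A / R1 = 5.167/9.74 = 0.5305 A.
(Equivalently: I_total = 2.133 A, then current-divider fraction G_k/ΣG = 0.2488.)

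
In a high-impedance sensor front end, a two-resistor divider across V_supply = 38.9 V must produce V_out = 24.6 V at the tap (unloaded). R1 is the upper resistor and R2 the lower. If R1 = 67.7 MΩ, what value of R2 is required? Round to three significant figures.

V_out/V_supply = R2/(R1+R2) = 0.6324.
So R2 = R1 · V_out/(V_supply − V_out) = 67.7 × 24.6/(38.9 − 24.6) = 67.7 × 1.720 = 116.5 MΩ.

R2 ≈ 116 MΩ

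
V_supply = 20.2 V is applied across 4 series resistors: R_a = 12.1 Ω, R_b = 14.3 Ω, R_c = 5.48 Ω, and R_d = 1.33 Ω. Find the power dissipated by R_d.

The common current is I = 20.2/33.21 = 0.6083 A.
P = I²R = 0.3700 × 1.33 = 0.4921 W.

P ≈ 0.492 W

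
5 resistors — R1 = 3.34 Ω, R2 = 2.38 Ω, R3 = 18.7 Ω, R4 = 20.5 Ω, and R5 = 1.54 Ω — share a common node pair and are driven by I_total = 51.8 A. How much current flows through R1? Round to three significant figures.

Total conductance ΣG = 1/3.34 + 1/2.38 + 1/18.7 + 1/20.5 + 1/1.54 = 1.471 (units of 1/Ω).
By the current-divider rule, I = I_total · G_k/ΣG = 51.8 × 0.2035 = 10.54 A.

I ≈ 10.5 A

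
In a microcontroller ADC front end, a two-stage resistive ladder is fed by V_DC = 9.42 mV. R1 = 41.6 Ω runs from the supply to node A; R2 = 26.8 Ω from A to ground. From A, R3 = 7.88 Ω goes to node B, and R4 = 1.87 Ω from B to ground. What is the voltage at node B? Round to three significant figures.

Node A sees R2 in parallel with the series input of stage 2, R3 + R4 = 9.750 Ω.
R2 ‖ (R3+R4) = 7.149 Ω.
V_A = 9.42 × 7.149/(41.6 + 7.149) = 1.381 mV.
Then the unloaded second divider: V_B = V_A × R4/(R3+R4) = 1.381 × 0.1918 = 0.2650 mV.

V_B ≈ 0.265 mV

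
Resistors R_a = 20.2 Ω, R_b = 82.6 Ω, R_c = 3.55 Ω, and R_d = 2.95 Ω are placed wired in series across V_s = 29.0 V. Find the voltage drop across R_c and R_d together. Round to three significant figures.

V ≈ 1.72 V

Series total: ΣR = 20.2 + 82.6 + 3.55 + 2.95 = 109.3 Ω.
R_{R_c..R_d} = 3.55 + 2.95 = 6.500 Ω.
By the voltage-divider rule, V = 29.0 × 6.500/109.3 = 1.725 V.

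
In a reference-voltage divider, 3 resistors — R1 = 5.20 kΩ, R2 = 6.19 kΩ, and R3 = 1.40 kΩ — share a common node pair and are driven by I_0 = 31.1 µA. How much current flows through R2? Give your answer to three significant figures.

I ≈ 4.70 µA

ΣG = 1/5.20 + 1/6.19 + 1/1.40 = 1.068.
By the current-divider rule, I = I_0 · G_k/ΣG = 31.1 × 0.1512 = 4.704 µA.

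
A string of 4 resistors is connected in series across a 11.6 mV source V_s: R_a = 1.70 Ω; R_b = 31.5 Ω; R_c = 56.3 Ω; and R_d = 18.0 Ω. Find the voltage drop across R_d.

Series total: ΣR = 1.70 + 31.5 + 56.3 + 18.0 = 107.5 Ω.
By the voltage-divider rule, V = 11.6 × 18.00/107.5 = 1.942 mV.

V ≈ 1.94 mV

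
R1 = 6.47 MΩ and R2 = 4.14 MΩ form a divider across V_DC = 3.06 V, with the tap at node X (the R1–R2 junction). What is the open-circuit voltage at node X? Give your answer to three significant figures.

V_th ≈ 1.19 V

With X open, the divider is unloaded: V_th = 3.06 × 4.14/10.61 = 1.194 V.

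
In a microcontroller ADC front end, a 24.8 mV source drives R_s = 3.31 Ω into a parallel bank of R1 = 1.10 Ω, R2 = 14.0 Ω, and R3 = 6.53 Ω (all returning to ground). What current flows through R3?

I ≈ 0.799 mA

Combine the parallel branches: R_p = (1/1.10 + 1/14.0 + 1/6.53)⁻¹ = 0.8821 Ω.
V_A = 24.8 × 0.8821/4.192 = 5.218 mV.
Branch current I = V_A/R3 = 5.218/6.53 = 0.7991 mA.
(Equivalently: I_total = 5.916 mA, then current-divider fraction G_k/ΣG = 0.1351.)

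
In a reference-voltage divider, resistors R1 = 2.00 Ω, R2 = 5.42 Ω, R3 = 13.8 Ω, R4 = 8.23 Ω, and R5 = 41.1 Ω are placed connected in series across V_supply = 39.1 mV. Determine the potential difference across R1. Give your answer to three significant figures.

V ≈ 1.11 mV

Total series resistance ΣR = 2.00 + 5.42 + 13.8 + 8.23 + 41.1 = 70.55 Ω.
V = V_supply · R/ΣR = 39.1 × 0.02835 = 1.108 mV.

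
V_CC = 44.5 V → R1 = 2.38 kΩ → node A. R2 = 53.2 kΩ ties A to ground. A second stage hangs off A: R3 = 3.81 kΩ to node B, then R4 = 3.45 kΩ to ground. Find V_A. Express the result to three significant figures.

The second stage (R3 + R4 = 7.260 kΩ) loads node A in parallel with R2.
R2 ‖ (R3+R4) = 6.388 kΩ.
So V_A = 44.5 × 0.7286 = 32.42 V.

V_A ≈ 32.4 V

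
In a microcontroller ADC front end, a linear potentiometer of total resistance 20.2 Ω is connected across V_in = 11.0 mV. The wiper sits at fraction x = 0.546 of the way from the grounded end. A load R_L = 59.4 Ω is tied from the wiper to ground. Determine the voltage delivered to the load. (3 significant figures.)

The pot divides into 9.171 Ω above the wiper and 11.03 Ω below.
Lower segment in parallel with the load: 11.03 ‖ 59.4 = 9.302 Ω.
Then V_out = V_in · 9.302/(9.171 + 9.302) = 5.539 mV.
(Unloaded: V_out = x·V_in = 6.01 mV.)

V_out ≈ 5.54 mV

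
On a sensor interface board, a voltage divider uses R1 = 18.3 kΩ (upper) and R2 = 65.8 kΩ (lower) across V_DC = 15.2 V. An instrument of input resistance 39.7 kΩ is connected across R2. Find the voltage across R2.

V_out ≈ 8.74 V

First combine the lower leg with the load: R2 ‖ R_L = 24.76 kΩ.
Voltage divider with the loaded lower leg: V_out = 15.2 × 24.76/(18.3 + 24.76) = 15.2 × 0.5750 = 8.740 V.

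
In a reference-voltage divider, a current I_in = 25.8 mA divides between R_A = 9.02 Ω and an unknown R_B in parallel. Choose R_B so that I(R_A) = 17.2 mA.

Two-branch current divider: I_A = I_in · R_B/(R_A + R_B).
17.2/25.8 = R_B/(R_A + R_B) → R_B = R_A · (0.6667)/(1 − 0.6667) = 9.02 × 2.000 = 18.04 Ω.

R_B ≈ 18.0 Ω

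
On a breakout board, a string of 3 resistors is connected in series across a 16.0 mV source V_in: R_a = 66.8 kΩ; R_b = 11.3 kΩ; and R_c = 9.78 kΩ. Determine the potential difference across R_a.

ΣR = 66.8 + 11.3 + 9.78 = 87.88 kΩ.
By the voltage-divider rule, V = 16.0 × 66.80/87.88 = 12.16 mV.

V ≈ 12.2 mV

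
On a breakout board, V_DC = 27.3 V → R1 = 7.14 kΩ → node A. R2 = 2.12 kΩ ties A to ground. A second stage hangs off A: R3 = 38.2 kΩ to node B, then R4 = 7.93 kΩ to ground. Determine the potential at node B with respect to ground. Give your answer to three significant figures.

V_B ≈ 1.04 V

The second stage (R3 + R4 = 46.13 kΩ) loads node A in parallel with R2.
Effective lower resistance at A: R2 ‖ 46.13 = 2.027 kΩ.
V_A = 27.3 × 2.027/(7.14 + 2.027) = 6.036 V.
Stage 2 is unloaded, so V_B = V_A · R4/(R3+R4) = 6.036 × 7.93/46.13 = 1.038 V.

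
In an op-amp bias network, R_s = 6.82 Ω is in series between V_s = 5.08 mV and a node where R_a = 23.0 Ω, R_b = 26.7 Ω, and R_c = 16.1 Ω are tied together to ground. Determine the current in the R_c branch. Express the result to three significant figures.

I ≈ 0.160 mA

Parallel bank: R_p = 1/(1/23.0 + 1/26.7 + 1/16.1) = 6.991 Ω.
V_A by voltage divider: V_A = 5.08 × 6.991/(6.82 + 6.991) = 2.571 mV.
I(R_c) = V_A / R_c = 2.571/16.1 = 0.1597 mA.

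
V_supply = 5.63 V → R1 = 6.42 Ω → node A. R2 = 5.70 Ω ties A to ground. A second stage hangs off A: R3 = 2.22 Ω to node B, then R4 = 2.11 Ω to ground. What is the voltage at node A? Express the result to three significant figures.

The second stage (R3 + R4 = 4.330 Ω) loads node A in parallel with R2.
Effective lower resistance at A: R2 ‖ 4.330 = 2.461 Ω.
First divider: V_A = V_supply · 2.461/(6.42 + 2.461) = 1.560 V.

V_A ≈ 1.56 V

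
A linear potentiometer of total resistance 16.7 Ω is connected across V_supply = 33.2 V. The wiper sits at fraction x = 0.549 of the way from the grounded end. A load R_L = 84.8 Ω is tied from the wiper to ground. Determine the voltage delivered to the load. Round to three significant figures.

V_out ≈ 17.4 V

Lower segment x·R_p = 9.168 Ω; upper segment (1−x)·R_p = 7.532 Ω.
Lower segment in parallel with the load: 9.168 ‖ 84.8 = 8.274 Ω.
Loaded-divider output: V_out = 33.2 × 0.5235 = 17.38 V.
(Unloaded: V_out = x·V_supply = 18.2 V.)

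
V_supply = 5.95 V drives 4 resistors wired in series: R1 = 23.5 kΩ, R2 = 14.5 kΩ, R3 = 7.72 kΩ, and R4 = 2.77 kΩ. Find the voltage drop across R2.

V ≈ 1.78 V

Series total: ΣR = 23.5 + 14.5 + 7.72 + 2.77 = 48.49 kΩ.
Voltage divider: V = V_supply · (14.50 / 48.49) = 5.95 × 0.2990 = 1.779 V.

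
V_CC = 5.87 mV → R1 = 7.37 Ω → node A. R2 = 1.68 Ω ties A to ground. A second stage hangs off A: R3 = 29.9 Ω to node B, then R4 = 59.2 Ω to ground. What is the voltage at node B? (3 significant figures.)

V_B ≈ 0.713 mV

The second stage (R3 + R4 = 89.10 Ω) loads node A in parallel with R2.
Effective lower resistance at A: R2 ‖ 89.10 = 1.649 Ω.
First divider: V_A = V_CC · 1.649/(7.37 + 1.649) = 1.073 mV.
V_B = V_A × 0.6644 = 0.7131 mV.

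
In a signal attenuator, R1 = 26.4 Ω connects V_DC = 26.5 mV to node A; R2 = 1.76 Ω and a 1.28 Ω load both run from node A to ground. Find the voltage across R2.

First combine the lower leg with the load: R2 ‖ R_L = 0.7411 Ω.
Then V_out = V_DC · R2'/(R1 + R2') = 26.5 × 0.7411/27.14 = 0.7235 mV.
(Unloaded it would be 1.66 mV; the load pulls it down.)

V_out ≈ 0.724 mV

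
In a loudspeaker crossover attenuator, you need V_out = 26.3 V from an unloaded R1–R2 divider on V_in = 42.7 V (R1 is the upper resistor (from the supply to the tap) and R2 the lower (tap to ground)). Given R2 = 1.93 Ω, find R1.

The divider ratio is R2/(R1+R2) = 26.3/42.7 = 0.6159.
R1 = R2·(1/k − 1) = 1.93 × 0.6236 = 1.203 Ω.

R1 ≈ 1.20 Ω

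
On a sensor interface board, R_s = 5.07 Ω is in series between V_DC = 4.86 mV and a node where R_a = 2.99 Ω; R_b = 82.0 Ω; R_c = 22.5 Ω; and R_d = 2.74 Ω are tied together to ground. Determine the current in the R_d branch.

Combine the parallel branches: R_p = (1/2.99 + 1/82.0 + 1/22.5 + 1/2.74)⁻¹ = 1.323 Ω.
Node voltage V_A = V_DC · R_p/(R_s + R_p) = 4.86 × 0.2069 = 1.006 mV.
I(R_d) = V_A / R_d = 1.006/2.74 = 0.3670 mA.
(Equivalently: I_total = 0.7602 mA, then current-divider fraction G_k/ΣG = 0.4827.)

I ≈ 0.367 mA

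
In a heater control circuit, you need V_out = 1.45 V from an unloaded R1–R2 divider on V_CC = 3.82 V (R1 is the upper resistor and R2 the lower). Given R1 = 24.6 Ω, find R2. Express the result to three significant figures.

R2 ≈ 15.1 Ω

Required fraction k = V_out/V_CC = 0.3796.
Rearranging, R2 = R1·k/(1−k) = 24.6 × 0.6118 = 15.05 Ω.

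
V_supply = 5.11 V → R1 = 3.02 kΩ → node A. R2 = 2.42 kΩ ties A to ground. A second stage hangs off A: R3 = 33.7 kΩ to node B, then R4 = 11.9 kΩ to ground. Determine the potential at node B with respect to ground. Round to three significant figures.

Looking into the second stage from A: R3 + R4 = 45.60 kΩ appears in parallel with R2.
Effective lower resistance at A: R2 ‖ 45.60 = 2.298 kΩ.
V_A = 5.11 × 2.298/(3.02 + 2.298) = 2.208 V.
Stage 2 is unloaded, so V_B = V_A · R4/(R3+R4) = 2.208 × 11.9/45.60 = 0.5762 V.

V_B ≈ 0.576 V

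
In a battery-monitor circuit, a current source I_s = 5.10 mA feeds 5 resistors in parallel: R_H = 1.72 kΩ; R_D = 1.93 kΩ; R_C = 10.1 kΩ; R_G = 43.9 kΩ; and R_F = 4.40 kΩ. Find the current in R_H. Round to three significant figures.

ΣG = 1/1.72 + 1/1.93 + 1/10.1 + 1/43.9 + 1/4.40 = 1.449.
By the current-divider rule, I = I_s · G_k/ΣG = 5.10 × 0.4014 = 2.047 mA.

I ≈ 2.05 mA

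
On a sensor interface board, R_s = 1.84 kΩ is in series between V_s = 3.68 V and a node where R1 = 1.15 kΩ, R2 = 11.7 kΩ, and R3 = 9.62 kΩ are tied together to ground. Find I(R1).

I ≈ 1.09 mA

Parallel bank: R_p = 1/(1/1.15 + 1/11.7 + 1/9.62) = 0.9443 kΩ.
V_A = 3.68 × 0.9443/2.784 = 1.248 V.
I(R1) = V_A / R1 = 1.248/1.15 = 1.085 mA.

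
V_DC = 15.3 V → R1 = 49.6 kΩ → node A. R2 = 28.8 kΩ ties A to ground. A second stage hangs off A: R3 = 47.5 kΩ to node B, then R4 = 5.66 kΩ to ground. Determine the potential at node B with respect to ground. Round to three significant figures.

V_B ≈ 0.446 V

Node A sees R2 in parallel with the series input of stage 2, R3 + R4 = 53.16 kΩ.
R2 ‖ (R3+R4) = 18.68 kΩ.
First divider: V_A = V_DC · 18.68/(49.6 + 18.68) = 4.186 V.
Then the unloaded second divider: V_B = V_A × R4/(R3+R4) = 4.186 × 0.1065 = 0.4457 V.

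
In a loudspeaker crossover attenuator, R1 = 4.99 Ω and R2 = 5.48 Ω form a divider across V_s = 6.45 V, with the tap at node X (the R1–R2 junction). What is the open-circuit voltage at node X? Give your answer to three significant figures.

V_th is the unloaded tap voltage: V_s · R2/(R1+R2) = 6.45 × 0.5234 = 3.376 V.

V_th ≈ 3.38 V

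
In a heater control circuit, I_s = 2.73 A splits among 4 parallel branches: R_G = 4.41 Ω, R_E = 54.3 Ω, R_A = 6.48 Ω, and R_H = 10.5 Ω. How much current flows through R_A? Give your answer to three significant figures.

Total conductance ΣG = 1/4.41 + 1/54.3 + 1/6.48 + 1/10.5 = 0.4947 (units of 1/Ω).
R_A takes the fraction G_k/ΣG = 0.1543/0.4947 = 0.3119, so I = 2.73 × 0.3119 = 0.8516 A.

I ≈ 0.852 A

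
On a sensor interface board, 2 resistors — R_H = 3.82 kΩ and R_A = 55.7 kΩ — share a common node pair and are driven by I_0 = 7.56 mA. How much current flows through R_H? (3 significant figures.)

For two parallel branches, I_k = I_0 · (other R)/(sum of R).
So I = 7.56 × 55.7/59.52 = 7.075 mA.

I ≈ 7.07 mA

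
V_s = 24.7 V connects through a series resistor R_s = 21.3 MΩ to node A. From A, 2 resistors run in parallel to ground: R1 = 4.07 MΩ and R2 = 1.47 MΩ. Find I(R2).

Combine the parallel branches: R_p = (1/4.07 + 1/1.47)⁻¹ = 1.080 MΩ.
V_A by voltage divider: V_A = 24.7 × 1.080/(21.3 + 1.080) = 1.192 V.
I(R2) = V_A / R2 = 1.192/1.47 = 0.8108 µA.

I ≈ 0.811 µA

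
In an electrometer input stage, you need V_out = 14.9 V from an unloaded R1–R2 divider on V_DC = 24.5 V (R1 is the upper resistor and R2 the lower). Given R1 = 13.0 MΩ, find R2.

The divider ratio is R2/(R1+R2) = 14.9/24.5 = 0.6082.
So R2 = R1 · V_out/(V_DC − V_out) = 13.0 × 14.9/(24.5 − 14.9) = 13.0 × 1.552 = 20.18 MΩ.

R2 ≈ 20.2 MΩ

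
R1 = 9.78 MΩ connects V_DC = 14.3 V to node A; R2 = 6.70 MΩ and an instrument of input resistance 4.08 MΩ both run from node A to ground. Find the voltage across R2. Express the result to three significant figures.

V_out ≈ 2.94 V

R2 ‖ R_L = (6.70 × 4.08)/(6.70 + 4.08) = 2.536 MΩ.
Then V_out = V_DC · R2'/(R1 + R2') = 14.3 × 2.536/12.32 = 2.944 V.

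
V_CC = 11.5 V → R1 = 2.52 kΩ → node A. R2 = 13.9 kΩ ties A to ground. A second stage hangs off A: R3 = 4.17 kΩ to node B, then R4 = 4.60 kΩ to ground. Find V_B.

Node A sees R2 in parallel with the series input of stage 2, R3 + R4 = 8.770 kΩ.
R2 ‖ (R3+R4) = 5.377 kΩ.
V_A = 11.5 × 5.377/(2.52 + 5.377) = 7.830 V.
Then the unloaded second divider: V_B = V_A × R4/(R3+R4) = 7.830 × 0.5245 = 4.107 V.

V_B ≈ 4.11 V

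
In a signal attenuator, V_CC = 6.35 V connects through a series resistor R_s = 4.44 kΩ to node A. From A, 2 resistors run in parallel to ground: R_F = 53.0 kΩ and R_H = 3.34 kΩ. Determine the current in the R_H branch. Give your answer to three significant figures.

I ≈ 0.788 mA

Combine the parallel branches: R_p = (1/53.0 + 1/3.34)⁻¹ = 3.142 kΩ.
Node voltage V_A = V_CC · R_p/(R_s + R_p) = 6.35 × 0.4144 = 2.631 V.
I(R_H) = V_A / R_H = 2.631/3.34 = 0.7879 mA.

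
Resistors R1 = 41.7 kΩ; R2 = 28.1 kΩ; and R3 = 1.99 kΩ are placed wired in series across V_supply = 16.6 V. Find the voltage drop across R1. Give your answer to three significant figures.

V ≈ 9.64 V

Series total: ΣR = 41.7 + 28.1 + 1.99 = 71.79 kΩ.
By the voltage-divider rule, V = 16.6 × 41.70/71.79 = 9.642 V.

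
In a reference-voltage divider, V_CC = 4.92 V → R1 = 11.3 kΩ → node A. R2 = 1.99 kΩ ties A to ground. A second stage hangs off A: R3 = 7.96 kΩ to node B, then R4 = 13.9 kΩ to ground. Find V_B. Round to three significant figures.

The second stage (R3 + R4 = 21.86 kΩ) loads node A in parallel with R2.
R2 ‖ (R3+R4) = 1.824 kΩ.
First divider: V_A = V_CC · 1.824/(11.3 + 1.824) = 0.6838 V.
Then the unloaded second divider: V_B = V_A × R4/(R3+R4) = 0.6838 × 0.6359 = 0.4348 V.

V_B ≈ 0.435 V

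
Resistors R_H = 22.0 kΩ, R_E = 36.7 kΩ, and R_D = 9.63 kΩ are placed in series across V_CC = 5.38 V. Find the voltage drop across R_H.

V ≈ 1.73 V

Total series resistance ΣR = 22.0 + 36.7 + 9.63 = 68.33 kΩ.
V = V_CC · R/ΣR = 5.38 × 0.3220 = 1.732 V.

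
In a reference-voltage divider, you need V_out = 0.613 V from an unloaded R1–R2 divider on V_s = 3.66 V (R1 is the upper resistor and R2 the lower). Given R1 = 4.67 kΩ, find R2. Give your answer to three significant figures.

The divider ratio is R2/(R1+R2) = 0.613/3.66 = 0.1675.
So R2 = R1 · V_out/(V_s − V_out) = 4.67 × 0.613/(3.66 − 0.613) = 4.67 × 0.2012 = 0.9395 kΩ.

R2 ≈ 0.940 kΩ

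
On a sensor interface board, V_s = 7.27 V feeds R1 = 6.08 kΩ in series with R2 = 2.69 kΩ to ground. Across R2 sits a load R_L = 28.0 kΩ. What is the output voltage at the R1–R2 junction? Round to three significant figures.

V_out ≈ 2.09 V

The load sits in parallel with R2, giving an effective lower resistance R2' = R2·R_L/(R2+R_L) = 2.454 kΩ.
Voltage divider with the loaded lower leg: V_out = 7.27 × 2.454/(6.08 + 2.454) = 7.27 × 0.2876 = 2.091 V.
(Unloaded it would be 2.23 V; the load pulls it down.)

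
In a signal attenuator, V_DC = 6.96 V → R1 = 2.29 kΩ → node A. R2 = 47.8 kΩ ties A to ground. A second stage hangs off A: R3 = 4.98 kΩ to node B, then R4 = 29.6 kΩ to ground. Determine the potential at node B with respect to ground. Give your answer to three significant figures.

Node A sees R2 in parallel with the series input of stage 2, R3 + R4 = 34.58 kΩ.
R2 ‖ (R3+R4) = 20.06 kΩ.
First divider: V_A = V_DC · 20.06/(2.29 + 20.06) = 6.247 V.
Stage 2 is unloaded, so V_B = V_A · R4/(R3+R4) = 6.247 × 29.6/34.58 = 5.347 V.

V_B ≈ 5.35 V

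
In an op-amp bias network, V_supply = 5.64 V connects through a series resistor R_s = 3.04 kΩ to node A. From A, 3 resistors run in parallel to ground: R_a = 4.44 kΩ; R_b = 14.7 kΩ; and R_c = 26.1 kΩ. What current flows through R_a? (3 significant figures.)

I ≈ 0.633 mA

Equivalent of the parallel group: R_p = 3.016 kΩ.
V_A = 5.64 × 3.016/6.056 = 2.809 V.
Branch current I = V_A/R_a = 2.809/4.44 = 0.6326 mA.
(Equivalently: I_total = 0.9313 mA, then current-divider fraction G_k/ΣG = 0.6793.)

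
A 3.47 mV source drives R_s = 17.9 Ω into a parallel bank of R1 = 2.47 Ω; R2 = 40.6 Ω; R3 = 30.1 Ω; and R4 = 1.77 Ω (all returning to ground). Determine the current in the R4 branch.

Parallel bank: R_p = 1/(1/2.47 + 1/40.6 + 1/30.1 + 1/1.77) = 0.9731 Ω.
Node voltage V_A = V_DC · R_p/(R_s + R_p) = 3.47 × 0.05156 = 0.1789 mV.
Branch current I = V_A/R4 = 0.1789/1.77 = 0.1011 mA.

I ≈ 0.101 mA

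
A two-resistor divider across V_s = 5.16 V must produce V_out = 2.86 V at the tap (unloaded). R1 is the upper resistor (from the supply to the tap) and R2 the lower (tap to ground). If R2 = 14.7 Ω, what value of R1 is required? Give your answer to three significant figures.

The divider ratio is R2/(R1+R2) = 2.86/5.16 = 0.5543.
R1 = R2·(1/k − 1) = 14.7 × 0.8042 = 11.82 Ω.

R1 ≈ 11.8 Ω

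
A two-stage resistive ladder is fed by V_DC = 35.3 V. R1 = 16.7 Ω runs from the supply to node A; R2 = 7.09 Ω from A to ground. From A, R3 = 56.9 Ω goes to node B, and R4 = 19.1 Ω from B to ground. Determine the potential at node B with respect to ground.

V_B ≈ 2.48 V

Node A sees R2 in parallel with the series input of stage 2, R3 + R4 = 76.00 Ω.
R2 ‖ (R3+R4) = 6.485 Ω.
V_A = 35.3 × 6.485/(16.7 + 6.485) = 9.874 V.
Stage 2 is unloaded, so V_B = V_A · R4/(R3+R4) = 9.874 × 19.1/76.00 = 2.481 V.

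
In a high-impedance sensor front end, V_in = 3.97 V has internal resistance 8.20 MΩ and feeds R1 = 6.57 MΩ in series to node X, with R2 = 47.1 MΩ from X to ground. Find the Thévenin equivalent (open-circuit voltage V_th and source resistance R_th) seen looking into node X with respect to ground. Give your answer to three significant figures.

R1' = 8.20 + 6.57 = 14.77 MΩ (source resistance + R1).
With X open, the divider is unloaded: V_th = 3.97 × 47.1/61.87 = 3.022 V.
With V_in suppressed (replaced by a short), R_th = R1' ‖ R2 = (14.77 × 47.1)/(14.77 + 47.1) = 11.24 MΩ.

V_th ≈ 3.02 V, R_th ≈ 11.2 MΩ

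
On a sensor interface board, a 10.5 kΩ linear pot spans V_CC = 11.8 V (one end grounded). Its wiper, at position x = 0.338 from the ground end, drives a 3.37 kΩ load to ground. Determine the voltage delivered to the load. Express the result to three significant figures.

V_out ≈ 2.35 V

The pot divides into 6.951 kΩ above the wiper and 3.549 kΩ below.
Lower segment in parallel with the load: 3.549 ‖ 3.37 = 1.729 kΩ.
Loaded-divider output: V_out = 11.8 × 0.1992 = 2.350 V.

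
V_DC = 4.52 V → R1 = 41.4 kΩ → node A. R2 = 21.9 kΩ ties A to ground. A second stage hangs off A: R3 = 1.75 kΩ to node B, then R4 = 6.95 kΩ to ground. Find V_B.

Node A sees R2 in parallel with the series input of stage 2, R3 + R4 = 8.700 kΩ.
Effective lower resistance at A: R2 ‖ 8.700 = 6.226 kΩ.
So V_A = 4.52 × 0.1307 = 0.5909 V.
Then the unloaded second divider: V_B = V_A × R4/(R3+R4) = 0.5909 × 0.7989 = 0.4721 V.

V_B ≈ 0.472 V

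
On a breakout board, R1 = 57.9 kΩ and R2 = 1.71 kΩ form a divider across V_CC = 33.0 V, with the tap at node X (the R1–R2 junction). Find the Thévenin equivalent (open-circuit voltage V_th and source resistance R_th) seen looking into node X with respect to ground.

Open-circuit (no load on X): V_th = V_CC · R2/(R1 + R2) = 33.0 × 1.71/(57.90 + 1.71) = 0.9467 V.
Zeroing V_CC shorts the top of R1 to ground, so R_th = R1 ‖ R2 = 1.661 kΩ.

V_th ≈ 0.947 V, R_th ≈ 1.66 kΩ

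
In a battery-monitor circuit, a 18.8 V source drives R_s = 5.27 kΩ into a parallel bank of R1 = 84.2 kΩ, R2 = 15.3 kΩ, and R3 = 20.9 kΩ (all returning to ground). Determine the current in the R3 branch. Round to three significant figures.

Parallel bank: R_p = 1/(1/84.2 + 1/15.3 + 1/20.9) = 7.995 kΩ.
V_A = 18.8 × 7.995/13.26 = 11.33 V.
I(R3) = V_A / R3 = 11.33/20.9 = 0.5421 mA.
(Equivalently: I_total = 1.417 mA, then current-divider fraction G_k/ΣG = 0.3825.)

I ≈ 0.542 mA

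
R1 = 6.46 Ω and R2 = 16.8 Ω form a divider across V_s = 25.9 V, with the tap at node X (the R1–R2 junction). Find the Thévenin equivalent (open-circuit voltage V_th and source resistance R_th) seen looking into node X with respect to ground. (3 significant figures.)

Open-circuit (no load on X): V_th = V_s · R2/(R1 + R2) = 25.9 × 16.8/(6.460 + 16.8) = 18.71 V.
Looking into X with the source shorted: R_th = R1·R2/(R1+R2) = 6.460 × 16.8/23.26 = 4.666 Ω.

V_th ≈ 18.7 V, R_th ≈ 4.67 Ω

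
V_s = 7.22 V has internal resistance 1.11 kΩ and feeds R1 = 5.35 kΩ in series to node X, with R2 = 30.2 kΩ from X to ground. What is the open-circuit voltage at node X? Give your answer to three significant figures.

V_th ≈ 5.95 V

R1' = 1.11 + 5.35 = 6.460 kΩ (source resistance + R1).
Open-circuit (no load on X): V_th = V_s · R2/(R1' + R2) = 7.22 × 30.2/(6.460 + 30.2) = 5.948 V.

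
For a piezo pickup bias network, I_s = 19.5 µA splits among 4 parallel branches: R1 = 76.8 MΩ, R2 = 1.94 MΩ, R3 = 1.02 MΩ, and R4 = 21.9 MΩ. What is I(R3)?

I ≈ 12.3 µA

Total conductance ΣG = 1/76.8 + 1/1.94 + 1/1.02 + 1/21.9 = 1.555 (units of 1/MΩ).
R3 takes the fraction G_k/ΣG = 0.9804/1.555 = 0.6307, so I = 19.5 × 0.6307 = 12.30 µA.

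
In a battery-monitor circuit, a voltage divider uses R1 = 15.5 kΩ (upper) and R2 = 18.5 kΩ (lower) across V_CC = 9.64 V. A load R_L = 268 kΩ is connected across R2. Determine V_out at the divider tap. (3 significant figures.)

First combine the lower leg with the load: R2 ‖ R_L = 17.31 kΩ.
Now apply the divider: V_out = 9.64 × 0.5275 = 5.085 V.

V_out ≈ 5.09 V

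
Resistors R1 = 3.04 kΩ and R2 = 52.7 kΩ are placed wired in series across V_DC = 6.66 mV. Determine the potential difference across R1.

V ≈ 0.363 mV

Total series resistance ΣR = 3.04 + 52.7 = 55.74 kΩ.
Voltage divider: V = V_DC · (3.040 / 55.74) = 6.66 × 0.05454 = 0.3632 mV.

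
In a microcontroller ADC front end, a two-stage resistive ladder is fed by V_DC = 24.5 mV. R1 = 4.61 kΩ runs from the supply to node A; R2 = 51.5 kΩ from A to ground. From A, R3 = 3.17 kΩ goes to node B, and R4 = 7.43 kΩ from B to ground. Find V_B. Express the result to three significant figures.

V_B ≈ 11.3 mV

Looking into the second stage from A: R3 + R4 = 10.60 kΩ appears in parallel with R2.
R2 ‖ (R3+R4) = 8.791 kΩ.
V_A = 24.5 × 8.791/(4.61 + 8.791) = 16.07 mV.
V_B = V_A × 0.7009 = 11.27 mV.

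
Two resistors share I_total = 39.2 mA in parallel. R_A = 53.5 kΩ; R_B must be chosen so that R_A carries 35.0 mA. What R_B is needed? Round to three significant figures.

In a two-way split, I_A/I_total = R_B/(R_A + R_B).
With f = 0.8929, R_B = R_A · f/(1−f) = 53.5 × 8.333 = 445.8 kΩ.

R_B ≈ 446 kΩ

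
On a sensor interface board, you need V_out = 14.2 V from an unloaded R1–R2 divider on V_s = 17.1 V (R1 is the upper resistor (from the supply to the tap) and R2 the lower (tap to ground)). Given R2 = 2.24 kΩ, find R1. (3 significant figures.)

R1 ≈ 0.457 kΩ

V_out/V_s = R2/(R1+R2) = 0.8304.
So R1 = R2 · (V_s/V_out − 1) = 2.24 × (17.1/14.2 − 1) = 2.24 × 0.2042 = 0.4575 kΩ.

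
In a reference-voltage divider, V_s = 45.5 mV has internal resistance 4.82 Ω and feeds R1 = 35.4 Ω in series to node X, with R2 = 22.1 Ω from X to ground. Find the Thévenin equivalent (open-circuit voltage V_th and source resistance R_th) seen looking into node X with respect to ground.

V_th ≈ 16.1 mV, R_th ≈ 14.3 Ω

R1' = 4.82 + 35.4 = 40.22 Ω (source resistance + R1).
Open-circuit (no load on X): V_th = V_s · R2/(R1' + R2) = 45.5 × 22.1/(40.22 + 22.1) = 16.14 mV.
Zeroing V_s shorts the top of R1' to ground, so R_th = R1' ‖ R2 = 14.26 Ω.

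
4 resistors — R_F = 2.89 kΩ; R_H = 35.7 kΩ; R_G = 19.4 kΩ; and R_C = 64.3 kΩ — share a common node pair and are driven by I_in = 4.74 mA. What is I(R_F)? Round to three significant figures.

I ≈ 3.72 mA

Total conductance ΣG = 1/2.89 + 1/35.7 + 1/19.4 + 1/64.3 = 0.4411 (units of 1/kΩ).
Current divider: I(R_F) = I_in · G_k/ΣG = 4.74 × (0.3460/0.4411) = 4.74 × 0.7844 = 3.718 mA.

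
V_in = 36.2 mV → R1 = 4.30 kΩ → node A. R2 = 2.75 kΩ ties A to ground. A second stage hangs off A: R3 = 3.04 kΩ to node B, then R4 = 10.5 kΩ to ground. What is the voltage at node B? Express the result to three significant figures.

V_B ≈ 9.74 mV

Node A sees R2 in parallel with the series input of stage 2, R3 + R4 = 13.54 kΩ.
Effective lower resistance at A: R2 ‖ 13.54 = 2.286 kΩ.
First divider: V_A = V_in · 2.286/(4.30 + 2.286) = 12.56 mV.
V_B = V_A × 0.7755 = 9.743 mV.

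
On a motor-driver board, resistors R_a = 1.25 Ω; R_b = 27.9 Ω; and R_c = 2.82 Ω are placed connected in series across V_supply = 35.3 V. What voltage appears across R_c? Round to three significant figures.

V ≈ 3.11 V

ΣR = 1.25 + 27.9 + 2.82 = 31.97 Ω.
Voltage divider: V = V_supply · (2.820 / 31.97) = 35.3 × 0.08821 = 3.114 V.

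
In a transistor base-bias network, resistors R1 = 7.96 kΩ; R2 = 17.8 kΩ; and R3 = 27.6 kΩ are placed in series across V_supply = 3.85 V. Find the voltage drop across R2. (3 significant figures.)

Total series resistance ΣR = 7.96 + 17.8 + 27.6 = 53.36 kΩ.
V = V_supply · R/ΣR = 3.85 × 0.3336 = 1.284 V.

V ≈ 1.28 V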